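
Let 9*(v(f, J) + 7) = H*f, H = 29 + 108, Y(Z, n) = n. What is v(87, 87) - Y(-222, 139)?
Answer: 3535/3 ≈ 1178.3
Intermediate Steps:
H = 137
v(f, J) = -7 + 137*f/9 (v(f, J) = -7 + (137*f)/9 = -7 + 137*f/9)
v(87, 87) - Y(-222, 139) = (-7 + (137/9)*87) - 1*139 = (-7 + 3973/3) - 139 = 3952/3 - 139 = 3535/3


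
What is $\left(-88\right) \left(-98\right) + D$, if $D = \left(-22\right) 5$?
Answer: $8514$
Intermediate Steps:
$D = -110$
$\left(-88\right) \left(-98\right) + D = \left(-88\right) \left(-98\right) - 110 = 8624 - 110 = 8514$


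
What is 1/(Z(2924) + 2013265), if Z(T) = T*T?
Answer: 1/10563041 ≈ 9.4670e-8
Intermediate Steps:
Z(T) = T²
1/(Z(2924) + 2013265) = 1/(2924² + 2013265) = 1/(8549776 + 2013265) = 1/10563041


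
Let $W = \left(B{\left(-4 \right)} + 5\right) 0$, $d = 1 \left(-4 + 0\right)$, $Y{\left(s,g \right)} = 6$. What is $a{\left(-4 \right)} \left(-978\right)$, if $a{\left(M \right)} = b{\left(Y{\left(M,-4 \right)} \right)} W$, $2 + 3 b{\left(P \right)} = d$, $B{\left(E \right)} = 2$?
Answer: $0$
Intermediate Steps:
$d = -4$ ($d = 1 \left(-4\right) = -4$)
$b{\left(P \right)} = -2$ ($b{\left(P \right)} = - \frac{2}{3} + \frac{1}{3} \left(-4\right) = - \frac{2}{3} - \frac{4}{3} = -2$)
$W = 0$ ($W = \left(2 + 5\right) 0 = 7 \cdot 0 = 0$)
$a{\left(M \right)} = 0$ ($a{\left(M \right)} = \left(-2\right) 0 = 0$)
$a{\left(-4 \right)} \left(-978\right) = 0 \left(-978\right) = 0$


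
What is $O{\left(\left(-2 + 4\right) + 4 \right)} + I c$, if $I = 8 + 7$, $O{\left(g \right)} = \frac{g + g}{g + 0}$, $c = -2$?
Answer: $-28$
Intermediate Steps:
$O{\left(g \right)} = 2$ ($O{\left(g \right)} = \frac{2 g}{g} = 2$)
$I = 15$
$O{\left(\left(-2 + 4\right) + 4 \right)} + I c = 2 + 15 \left(-2\right) = 2 - 30 = -28$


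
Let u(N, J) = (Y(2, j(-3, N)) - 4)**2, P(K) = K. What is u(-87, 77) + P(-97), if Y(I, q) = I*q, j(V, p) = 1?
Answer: -93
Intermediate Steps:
u(N, J) = 4 (u(N, J) = (2*1 - 4)**2 = (2 - 4)**2 = (-2)**2 = 4)
u(-87, 77) + P(-97) = 4 - 97 = -93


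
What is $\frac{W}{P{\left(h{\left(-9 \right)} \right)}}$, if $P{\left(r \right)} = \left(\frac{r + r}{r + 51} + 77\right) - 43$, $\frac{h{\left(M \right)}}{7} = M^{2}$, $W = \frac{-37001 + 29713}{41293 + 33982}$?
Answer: $- \frac{750664}{277840025} \approx -0.0027018$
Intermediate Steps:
$W = - \frac{7288}{75275} \approx -0.096818$
$h{\left(M \right)} = 7 M^{2}$
$P{\left(r \right)} = 34 + \frac{2 r}{51 + r}$ ($P{\left(r \right)} = \left(\frac{2 r}{51 + r} + 77\right) - 43 = \left(77 + \frac{2 r}{51 + r}\right) - 43 = 34 + \frac{2 r}{51 + r}$)
$\frac{W}{P{\left(h{\left(-9 \right)} \right)}} = - \frac{7288}{75275 \frac{6 \left(289 + 6 \cdot 7 \left(-9\right)^{2}\right)}{51 + 7 \left(-9\right)^{2}}} = - \frac{7288}{75275 \frac{6 \left(289 + 6 \cdot 7 \cdot 81\right)}{51 + 7 \cdot 81}} = - \frac{7288}{75275 \frac{6 \left(289 + 6 \cdot 567\right)}{51 + 567}} = - \frac{7288}{75275 \frac{6 \left(289 + 3402\right)}{618}} = - \frac{7288}{75275 \cdot 6 \cdot \frac{1}{618} \cdot 3691} = - \frac{7288}{75275 \cdot \frac{3691}{103}} = \left(- \frac{7288}{75275}\right) \frac{103}{3691} = - \frac{750664}{277840025}$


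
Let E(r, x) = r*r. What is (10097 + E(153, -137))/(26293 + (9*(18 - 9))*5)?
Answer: 16753/13349 ≈ 1.2550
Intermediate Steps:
E(r, x) = r²
(10097 + E(153, -137))/(26293 + (9*(18 - 9))*5) = (10097 + 153²)/(26293 + (9*(18 - 9))*5) = (10097 + 23409)/(26293 + (9*9)*5) = 33506/(26293 + 81*5) = 33506/(26293 + 405) = 33506/26698 = 33506*(1/26698) = 16753/13349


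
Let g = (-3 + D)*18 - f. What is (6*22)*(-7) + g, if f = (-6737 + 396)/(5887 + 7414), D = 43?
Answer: -2707063/13301 ≈ -203.52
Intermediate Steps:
f = -6341/13301 ≈ -0.47673
g = 9583061/13301 (g = (-3 + 43)*18 - 1*(-6341/13301) = 40*18 + 6341/13301 = 720 + 6341/13301 = 9583061/13301 ≈ 720.48)
(6*22)*(-7) + g = (6*22)*(-7) + 9583061/13301 = 132*(-7) + 9583061/13301 = -924 + 9583061/13301 = -2707063/13301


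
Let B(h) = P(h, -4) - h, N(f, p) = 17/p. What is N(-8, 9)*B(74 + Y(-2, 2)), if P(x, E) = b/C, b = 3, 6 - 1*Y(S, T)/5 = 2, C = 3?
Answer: -527/3 ≈ -175.67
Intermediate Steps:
Y(S, T) = 20 (Y(S, T) = 30 - 5*2 = 30 - 10 = 20)
P(x, E) = 1 (P(x, E) = 3/3 = 3*(⅓) = 1)
B(h) = 1 - h
N(-8, 9)*B(74 + Y(-2, 2)) = (17/9)*(1 - (74 + 20)) = (17*(⅑))*(1 - 1*94) = 17*(1 - 94)/9 = (17/9)*(-93) = -527/3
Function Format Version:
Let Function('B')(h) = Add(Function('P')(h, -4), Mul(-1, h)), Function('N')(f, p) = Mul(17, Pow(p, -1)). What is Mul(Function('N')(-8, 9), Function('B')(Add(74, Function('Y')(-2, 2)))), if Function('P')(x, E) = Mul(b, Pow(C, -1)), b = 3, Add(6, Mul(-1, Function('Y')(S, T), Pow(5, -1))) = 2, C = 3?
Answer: Rational(-527, 3) ≈ -175.67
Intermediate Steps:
Function('Y')(S, T) = 20 (Function('Y')(S, T) = Add(30, Mul(-5, 2)) = Add(30, -10) = 20)
Function('P')(x, E) = 1 (Function('P')(x, E) = Mul(3, Pow(3, -1)) = Mul(3, Rational(1, 3)) = 1)
Function('B')(h) = Add(1, Mul(-1, h))
Mul(Function('N')(-8, 9), Function('B')(Add(74, Function('Y')(-2, 2)))) = Mul(Mul(17, Pow(9, -1)), Add(1, Mul(-1, Add(74, 20)))) = Mul(Mul(17, Rational(1, 9)), Add(1, Mul(-1, 94))) = Mul(Rational(17, 9), Add(1, -94)) = Mul(Rational(17, 9), -93) = Rational(-527, 3)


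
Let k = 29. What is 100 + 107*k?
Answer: 3203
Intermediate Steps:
100 + 107*k = 100 + 107*29 = 100 + 3103 = 3203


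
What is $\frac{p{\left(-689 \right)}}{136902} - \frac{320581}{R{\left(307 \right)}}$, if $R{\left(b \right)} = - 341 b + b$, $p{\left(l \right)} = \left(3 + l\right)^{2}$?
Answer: $\frac{46504495271}{7144915380} \approx 6.5088$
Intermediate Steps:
$R{\left(b \right)} = - 340 b$
$\frac{p{\left(-689 \right)}}{136902} - \frac{320581}{R{\left(307 \right)}} = \frac{\left(3 - 689\right)^{2}}{136902} - \frac{320581}{\left(-340\right) 307} = \left(-686\right)^{2} \cdot \frac{1}{136902} - \frac{320581}{-104380} = 470596 \cdot \frac{1}{136902} - - \frac{320581}{104380} = \frac{235298}{68451} + \frac{320581}{104380} = \frac{46504495271}{7144915380}$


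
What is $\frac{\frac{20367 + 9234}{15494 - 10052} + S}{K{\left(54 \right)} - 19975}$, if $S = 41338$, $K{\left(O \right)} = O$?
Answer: $- \frac{6817909}{3285154} \approx -2.0754$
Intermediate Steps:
$\frac{\frac{20367 + 9234}{15494 - 10052} + S}{K{\left(54 \right)} - 19975} = \frac{\frac{20367 + 9234}{15494 - 10052} + 41338}{54 - 19975} = \frac{\frac{29601}{5442} + 41338}{-19921} = \left(29601 \cdot \frac{1}{5442} + 41338\right) \left(- \frac{1}{19921}\right) = \left(\frac{9867}{1814} + 41338\right) \left(- \frac{1}{19921}\right) = \frac{74996999}{1814} \left(- \frac{1}{19921}\right) = - \frac{6817909}{3285154}$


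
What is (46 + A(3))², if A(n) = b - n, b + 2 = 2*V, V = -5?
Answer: 961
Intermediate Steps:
b = -12 (b = -2 + 2*(-5) = -2 - 10 = -12)
A(n) = -12 - n
(46 + A(3))² = (46 + (-12 - 1*3))² = (46 + (-12 - 3))² = (46 - 15)² = 31² = 961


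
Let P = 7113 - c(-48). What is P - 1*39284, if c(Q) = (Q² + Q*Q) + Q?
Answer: -36731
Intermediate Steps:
c(Q) = Q + 2*Q² (c(Q) = (Q² + Q²) + Q = 2*Q² + Q = Q + 2*Q²)
P = 2553 (P = 7113 - (-48)*(1 + 2*(-48)) = 7113 - (-48)*(1 - 96) = 7113 - (-48)*(-95) = 7113 - 1*4560 = 7113 - 4560 = 2553)
P - 1*39284 = 2553 - 1*39284 = 2553 - 39284 = -36731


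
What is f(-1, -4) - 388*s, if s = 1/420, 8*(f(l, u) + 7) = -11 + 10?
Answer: -6761/840 ≈ -8.0488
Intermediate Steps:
f(l, u) = -57/8 (f(l, u) = -7 + (-11 + 10)/8 = -7 + (⅛)*(-1) = -7 - ⅛ = -57/8)
s = 1/420 ≈ 0.0023810
f(-1, -4) - 388*s = -57/8 - 388*1/420 = -57/8 - 97/105 = -6761/840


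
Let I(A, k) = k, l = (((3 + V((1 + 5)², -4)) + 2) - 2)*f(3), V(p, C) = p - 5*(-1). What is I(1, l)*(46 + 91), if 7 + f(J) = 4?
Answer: -18084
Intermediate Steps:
V(p, C) = 5 + p (V(p, C) = p + 5 = 5 + p)
f(J) = -3 (f(J) = -7 + 4 = -3)
l = -132 (l = (((3 + (5 + (1 + 5)²)) + 2) - 2)*(-3) = (((3 + (5 + 6²)) + 2) - 2)*(-3) = (((3 + (5 + 36)) + 2) - 2)*(-3) = (((3 + 41) + 2) - 2)*(-3) = ((44 + 2) - 2)*(-3) = (46 - 2)*(-3) = 44*(-3) = -132)
I(1, l)*(46 + 91) = -132*(46 + 91) = -132*137 = -18084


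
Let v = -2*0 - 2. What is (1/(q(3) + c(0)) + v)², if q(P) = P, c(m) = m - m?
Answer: 25/9 ≈ 2.7778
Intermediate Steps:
c(m) = 0
v = -2 (v = 0 - 2 = -2)
(1/(q(3) + c(0)) + v)² = (1/(3 + 0) - 2)² = (1/3 - 2)² = (⅓ - 2)² = (-5/3)² = 25/9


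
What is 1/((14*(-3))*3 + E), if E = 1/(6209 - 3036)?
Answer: -3173/399797 ≈ -0.0079365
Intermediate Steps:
E = 1/3173 ≈ 0.00031516
1/((14*(-3))*3 + E) = 1/((14*(-3))*3 + 1/3173) = 1/(-42*3 + 1/3173) = 1/(-126 + 1/3173) = 1/(-399797/3173) = -3173/399797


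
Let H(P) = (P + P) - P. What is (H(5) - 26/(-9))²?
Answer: 5041/81 ≈ 62.235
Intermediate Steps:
H(P) = P (H(P) = 2*P - P = P)
(H(5) - 26/(-9))² = (5 - 26/(-9))² = (5 - 26*(-⅑))² = (5 + 26/9)² = (71/9)² = 5041/81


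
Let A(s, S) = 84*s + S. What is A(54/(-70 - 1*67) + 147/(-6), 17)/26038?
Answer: -284153/3567206 ≈ -0.079657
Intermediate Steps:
A(s, S) = S + 84*s
A(54/(-70 - 1*67) + 147/(-6), 17)/26038 = (17 + 84*(54/(-70 - 1*67) + 147/(-6)))/26038 = (17 + 84*(54/(-70 - 67) + 147*(-⅙)))*(1/26038) = (17 + 84*(54/(-137) - 49/2))*(1/26038) = (17 + 84*(54*(-1/137) - 49/2))*(1/26038) = (17 + 84*(-54/137 - 49/2))*(1/26038) = (17 + 84*(-6821/274))*(1/26038) = (17 - 286482/137)*(1/26038) = -284153/137*1/26038 = -284153/3567206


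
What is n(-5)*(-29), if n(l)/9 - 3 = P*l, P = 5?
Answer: 5742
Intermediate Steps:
n(l) = 27 + 45*l (n(l) = 27 + 9*(5*l) = 27 + 45*l)
n(-5)*(-29) = (27 + 45*(-5))*(-29) = (27 - 225)*(-29) = -198*(-29) = 5742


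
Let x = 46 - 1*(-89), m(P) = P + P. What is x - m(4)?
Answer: 127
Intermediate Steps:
m(P) = 2*P
x = 135 (x = 46 + 89 = 135)
x - m(4) = 135 - 2*4 = 135 - 1*8 = 135 - 8 = 127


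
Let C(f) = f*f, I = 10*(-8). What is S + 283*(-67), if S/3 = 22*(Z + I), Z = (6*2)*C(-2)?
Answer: -21073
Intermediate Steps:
I = -80
C(f) = f²
Z = 48 (Z = (6*2)*(-2)² = 12*4 = 48)
S = -2112 (S = 3*(22*(48 - 80)) = 3*(22*(-32)) = 3*(-704) = -2112)
S + 283*(-67) = -2112 + 283*(-67) = -2112 - 18961 = -21073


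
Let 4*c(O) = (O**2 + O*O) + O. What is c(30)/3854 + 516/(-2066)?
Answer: -1043469/7962364 ≈ -0.13105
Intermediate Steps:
c(O) = O**2/2 + O/4 (c(O) = ((O**2 + O*O) + O)/4 = ((O**2 + O**2) + O)/4 = (2*O**2 + O)/4 = (O + 2*O**2)/4 = O**2/2 + O/4)
c(30)/3854 + 516/(-2066) = ((1/4)*30*(1 + 2*30))/3854 + 516/(-2066) = ((1/4)*30*(1 + 60))*(1/3854) + 516*(-1/2066) = ((1/4)*30*61)*(1/3854) - 258/1033 = (915/2)*(1/3854) - 258/1033 = 915/7708 - 258/1033 = -1043469/7962364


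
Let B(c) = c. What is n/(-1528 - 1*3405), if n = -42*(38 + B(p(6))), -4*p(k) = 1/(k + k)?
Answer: 12761/39464 ≈ 0.32336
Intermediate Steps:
p(k) = -1/(8*k) (p(k) = -1/(4*(k + k)) = -1/(2*k)/4 = -1/(8*k))
n = -12761/8 (n = -42*(38 - ⅛/6) = -42*(38 - ⅛*⅙) = -42*(38 - 1/48) = -42*1823/48 = -12761/8 ≈ -1595.1)
n/(-1528 - 1*3405) = -12761/(8*(-1528 - 1*3405)) = -12761/(8*(-1528 - 3405)) = -12761/8/(-4933) = -12761/8*(-1/4933) = 12761/39464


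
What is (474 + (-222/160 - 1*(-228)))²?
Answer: 3141490401/6400 ≈ 4.9086e+5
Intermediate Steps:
(474 + (-222/160 - 1*(-228)))² = (474 + (-222*1/160 + 228))² = (474 + (-111/80 + 228))² = (474 + 18129/80)² = (56049/80)² = 3141490401/6400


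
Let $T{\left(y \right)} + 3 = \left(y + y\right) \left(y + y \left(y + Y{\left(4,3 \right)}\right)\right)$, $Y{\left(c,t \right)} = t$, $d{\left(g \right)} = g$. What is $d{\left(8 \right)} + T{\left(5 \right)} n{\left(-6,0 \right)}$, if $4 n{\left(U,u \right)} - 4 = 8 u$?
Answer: $455$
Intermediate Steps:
$n{\left(U,u \right)} = 1 + 2 u$ ($n{\left(U,u \right)} = 1 + \frac{8 u}{4} = 1 + 2 u$)
$T{\left(y \right)} = -3 + 2 y \left(y + y \left(3 + y\right)\right)$ ($T{\left(y \right)} = -3 + \left(y + y\right) \left(y + y \left(y + 3\right)\right) = -3 + 2 y \left(y + y \left(3 + y\right)\right)$)
$d{\left(8 \right)} + T{\left(5 \right)} n{\left(-6,0 \right)} = 8 + \left(-3 + 2 \cdot 5^{3} + 8 \cdot 5^{2}\right) \left(1 + 2 \cdot 0\right) = 8 + \left(-3 + 2 \cdot 125 + 8 \cdot 25\right) \left(1 + 0\right) = 8 + \left(-3 + 250 + 200\right) 1 = 8 + 447 \cdot 1 = 8 + 447 = 455$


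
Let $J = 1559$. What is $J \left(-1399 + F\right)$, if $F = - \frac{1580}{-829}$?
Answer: $- \frac{1805619769}{829} \approx -2.1781 \cdot 10^{6}$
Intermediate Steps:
$F = \frac{1580}{829}$ ($F = \left(-1580\right) \left(- \frac{1}{829}\right) = \frac{1580}{829} \approx 1.9059$)
$J \left(-1399 + F\right) = 1559 \left(-1399 + \frac{1580}{829}\right) = 1559 \left(- \frac{1158191}{829}\right) = - \frac{1805619769}{829}$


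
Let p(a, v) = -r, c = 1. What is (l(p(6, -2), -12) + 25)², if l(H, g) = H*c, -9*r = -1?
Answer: 50176/81 ≈ 619.46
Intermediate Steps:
r = ⅑ (r = -⅑*(-1) = ⅑ ≈ 0.11111)
p(a, v) = -⅑ (p(a, v) = -1*⅑ = -⅑)
l(H, g) = H (l(H, g) = H*1 = H)
(l(p(6, -2), -12) + 25)² = (-⅑ + 25)² = (224/9)² = 50176/81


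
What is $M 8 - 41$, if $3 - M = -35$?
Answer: $263$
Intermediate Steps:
$M = 38$ ($M = 3 - -35 = 3 + 35 = 38$)
$M 8 - 41 = 38 \cdot 8 - 41 = 304 - 41 = 263$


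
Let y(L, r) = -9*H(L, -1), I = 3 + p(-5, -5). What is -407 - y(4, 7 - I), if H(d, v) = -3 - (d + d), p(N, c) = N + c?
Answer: -506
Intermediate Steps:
I = -7 (I = 3 + (-5 - 5) = 3 - 10 = -7)
H(d, v) = -3 - 2*d
y(L, r) = 27 + 18*L (y(L, r) = -9*(-3 - 2*L) = 27 + 18*L)
-407 - y(4, 7 - I) = -407 - (27 + 18*4) = -407 - (27 + 72) = -407 - 1*99 = -407 - 99 = -506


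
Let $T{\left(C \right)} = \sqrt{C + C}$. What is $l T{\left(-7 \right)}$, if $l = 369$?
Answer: $369 i \sqrt{14} \approx 1380.7 i$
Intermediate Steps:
$T{\left(C \right)} = \sqrt{2} \sqrt{C}$ ($T{\left(C \right)} = \sqrt{2 C} = \sqrt{2} \sqrt{C}$)
$l T{\left(-7 \right)} = 369 \sqrt{2} \sqrt{-7} = 369 \sqrt{2} i \sqrt{7} = 369 i \sqrt{14}$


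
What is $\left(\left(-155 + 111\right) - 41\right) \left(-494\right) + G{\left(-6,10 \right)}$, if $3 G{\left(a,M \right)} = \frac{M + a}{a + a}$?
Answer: $\frac{377909}{9} \approx 41990.0$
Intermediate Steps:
$G{\left(a,M \right)} = \frac{M + a}{6 a}$ ($G{\left(a,M \right)} = \frac{\left(M + a\right) \frac{1}{a + a}}{3} = \frac{\left(M + a\right) \frac{1}{2 a}}{3} = \frac{\frac{1}{2} \frac{1}{a} \left(M + a\right)}{3} = \frac{M + a}{6 a}$)
$\left(\left(-155 + 111\right) - 41\right) \left(-494\right) + G{\left(-6,10 \right)} = \left(\left(-155 + 111\right) - 41\right) \left(-494\right) + \frac{10 - 6}{6 \left(-6\right)} = \left(-44 - 41\right) \left(-494\right) + \frac{1}{6} \left(- \frac{1}{6}\right) 4 = \left(-85\right) \left(-494\right) - \frac{1}{9} = 41990 - \frac{1}{9} = \frac{377909}{9}$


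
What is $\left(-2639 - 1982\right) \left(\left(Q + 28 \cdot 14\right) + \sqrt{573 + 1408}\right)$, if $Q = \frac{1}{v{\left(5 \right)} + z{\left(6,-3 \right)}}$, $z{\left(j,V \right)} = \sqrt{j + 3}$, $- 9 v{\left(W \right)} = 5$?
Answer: $- \frac{39893093}{22} - 4621 \sqrt{1981} \approx -2.019 \cdot 10^{6}$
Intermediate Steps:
$v{\left(W \right)} = - \frac{5}{9}$ ($v{\left(W \right)} = \left(- \frac{1}{9}\right) 5 = - \frac{5}{9}$)
$z{\left(j,V \right)} = \sqrt{3 + j}$
$Q = \frac{9}{22}$ ($Q = \frac{1}{- \frac{5}{9} + \sqrt{3 + 6}} = \frac{1}{- \frac{5}{9} + \sqrt{9}} = \frac{1}{- \frac{5}{9} + 3} = \frac{1}{\frac{22}{9}} = \frac{9}{22} \approx 0.40909$)
$\left(-2639 - 1982\right) \left(\left(Q + 28 \cdot 14\right) + \sqrt{573 + 1408}\right) = \left(-2639 - 1982\right) \left(\left(\frac{9}{22} + 28 \cdot 14\right) + \sqrt{573 + 1408}\right) = - 4621 \left(\left(\frac{9}{22} + 392\right) + \sqrt{1981}\right) = - 4621 \left(\frac{8633}{22} + \sqrt{1981}\right) = - \frac{39893093}{22} - 4621 \sqrt{1981}$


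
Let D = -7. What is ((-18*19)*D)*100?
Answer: 239400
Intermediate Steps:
((-18*19)*D)*100 = (-18*19*(-7))*100 = -342*(-7)*100 = 2394*100 = 239400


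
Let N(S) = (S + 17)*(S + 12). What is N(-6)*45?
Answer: 2970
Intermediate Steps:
N(S) = (12 + S)*(17 + S) (N(S) = (17 + S)*(12 + S) = (12 + S)*(17 + S))
N(-6)*45 = (204 + (-6)² + 29*(-6))*45 = (204 + 36 - 174)*45 = 66*45 = 2970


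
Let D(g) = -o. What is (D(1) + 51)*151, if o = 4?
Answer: 7097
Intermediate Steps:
D(g) = -4 (D(g) = -1*4 = -4)
(D(1) + 51)*151 = (-4 + 51)*151 = 47*151 = 7097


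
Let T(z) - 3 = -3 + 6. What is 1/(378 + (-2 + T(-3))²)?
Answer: 1/394 ≈ 0.0025381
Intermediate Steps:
T(z) = 6 (T(z) = 3 + (-3 + 6) = 3 + 3 = 6)
1/(378 + (-2 + T(-3))²) = 1/(378 + (-2 + 6)²) = 1/(378 + 4²) = 1/(378 + 16) = 1/394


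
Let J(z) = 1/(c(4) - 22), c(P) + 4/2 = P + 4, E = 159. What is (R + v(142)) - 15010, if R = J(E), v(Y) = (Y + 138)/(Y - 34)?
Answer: -6483227/432 ≈ -15007.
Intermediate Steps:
c(P) = 2 + P (c(P) = -2 + (P + 4) = -2 + (4 + P) = 2 + P)
J(z) = -1/16 (J(z) = 1/((2 + 4) - 22) = 1/(6 - 22) = 1/(-16) = -1/16)
v(Y) = (138 + Y)/(-34 + Y)
R = -1/16 ≈ -0.062500
(R + v(142)) - 15010 = (-1/16 + (138 + 142)/(-34 + 142)) - 15010 = (-1/16 + 280/108) - 15010 = (-1/16 + (1/108)*280) - 15010 = (-1/16 + 70/27) - 15010 = 1093/432 - 15010 = -6483227/432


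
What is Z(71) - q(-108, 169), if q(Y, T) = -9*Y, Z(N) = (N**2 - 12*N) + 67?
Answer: 3284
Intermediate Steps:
Z(N) = 67 + N**2 - 12*N
Z(71) - q(-108, 169) = (67 + 71**2 - 12*71) - (-9)*(-108) = (67 + 5041 - 852) - 1*972 = 4256 - 972 = 3284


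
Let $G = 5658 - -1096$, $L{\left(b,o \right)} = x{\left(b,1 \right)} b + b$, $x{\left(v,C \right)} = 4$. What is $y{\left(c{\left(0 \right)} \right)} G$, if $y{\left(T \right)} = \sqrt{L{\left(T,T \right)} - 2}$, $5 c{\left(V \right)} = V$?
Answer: $6754 i \sqrt{2} \approx 9551.6 i$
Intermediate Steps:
$c{\left(V \right)} = \frac{V}{5}$
$L{\left(b,o \right)} = 5 b$ ($L{\left(b,o \right)} = 4 b + b = 5 b$)
$G = 6754$ ($G = 5658 + 1096 = 6754$)
$y{\left(T \right)} = \sqrt{-2 + 5 T}$ ($y{\left(T \right)} = \sqrt{5 T - 2} = \sqrt{-2 + 5 T}$)
$y{\left(c{\left(0 \right)} \right)} G = \sqrt{-2 + 5 \cdot \frac{1}{5} \cdot 0} \cdot 6754 = \sqrt{-2 + 5 \cdot 0} \cdot 6754 = \sqrt{-2 + 0} \cdot 6754 = \sqrt{-2} \cdot 6754 = i \sqrt{2} \cdot 6754 = 6754 i \sqrt{2}$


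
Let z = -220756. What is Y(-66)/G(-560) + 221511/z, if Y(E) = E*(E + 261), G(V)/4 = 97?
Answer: -731768997/21413332 ≈ -34.174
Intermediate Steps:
G(V) = 388 (G(V) = 4*97 = 388)
Y(E) = E*(261 + E)
Y(-66)/G(-560) + 221511/z = -66*(261 - 66)/388 + 221511/(-220756) = -66*195*(1/388) + 221511*(-1/220756) = -12870*1/388 - 221511/220756 = -6435/194 - 221511/220756 = -731768997/21413332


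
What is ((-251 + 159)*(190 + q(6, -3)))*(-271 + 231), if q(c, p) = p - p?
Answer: 699200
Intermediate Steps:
q(c, p) = 0
((-251 + 159)*(190 + q(6, -3)))*(-271 + 231) = ((-251 + 159)*(190 + 0))*(-271 + 231) = -92*190*(-40) = -17480*(-40) = 699200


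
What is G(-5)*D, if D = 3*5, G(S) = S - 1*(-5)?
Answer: 0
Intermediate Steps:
G(S) = 5 + S (G(S) = S + 5 = 5 + S)
D = 15
G(-5)*D = (5 - 5)*15 = 0*15 = 0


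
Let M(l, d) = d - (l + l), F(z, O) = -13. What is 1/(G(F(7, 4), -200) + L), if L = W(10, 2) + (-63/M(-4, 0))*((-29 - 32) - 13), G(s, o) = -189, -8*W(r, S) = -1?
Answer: 8/3151 ≈ 0.0025389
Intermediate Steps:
W(r, S) = ⅛ (W(r, S) = -⅛*(-1) = ⅛)
M(l, d) = d - 2*l
L = 4663/8 (L = ⅛ + (-63/(0 - 2*(-4)))*((-29 - 32) - 13) = ⅛ + (-63/(0 + 8))*(-61 - 13) = ⅛ - 63/8*(-74) = ⅛ + 2331/4 = 4663/8 ≈ 582.88)
1/(G(F(7, 4), -200) + L) = 1/(-189 + 4663/8) = 1/(3151/8) = 8/3151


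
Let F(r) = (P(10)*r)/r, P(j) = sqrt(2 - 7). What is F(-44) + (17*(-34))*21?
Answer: -12138 + I*sqrt(5) ≈ -12138.0 + 2.2361*I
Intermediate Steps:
P(j) = I*sqrt(5) (P(j) = sqrt(-5) = I*sqrt(5))
F(r) = I*sqrt(5) (F(r) = ((I*sqrt(5))*r)/r = (I*r*sqrt(5))/r = I*sqrt(5))
F(-44) + (17*(-34))*21 = I*sqrt(5) + (17*(-34))*21 = I*sqrt(5) - 578*21 = I*sqrt(5) - 12138 = -12138 + I*sqrt(5)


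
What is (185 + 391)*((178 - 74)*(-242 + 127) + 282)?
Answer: -6726528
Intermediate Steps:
(185 + 391)*((178 - 74)*(-242 + 127) + 282) = 576*(104*(-115) + 282) = 576*(-11960 + 282) = 576*(-11678) = -6726528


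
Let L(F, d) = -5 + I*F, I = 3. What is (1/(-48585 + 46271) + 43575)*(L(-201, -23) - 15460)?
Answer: -62314515282/89 ≈ -7.0016e+8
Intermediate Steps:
L(F, d) = -5 + 3*F
(1/(-48585 + 46271) + 43575)*(L(-201, -23) - 15460) = (1/(-48585 + 46271) + 43575)*((-5 + 3*(-201)) - 15460) = (1/(-2314) + 43575)*((-5 - 603) - 15460) = (-1/2314 + 43575)*(-608 - 15460) = (100832549/2314)*(-16068) = -62314515282/89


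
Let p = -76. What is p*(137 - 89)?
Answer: -3648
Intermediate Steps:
p*(137 - 89) = -76*(137 - 89) = -76*48 = -3648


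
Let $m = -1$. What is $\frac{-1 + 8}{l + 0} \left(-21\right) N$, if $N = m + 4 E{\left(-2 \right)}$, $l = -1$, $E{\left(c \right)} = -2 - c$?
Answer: $-147$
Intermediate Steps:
$N = -1$ ($N = -1 + 4 \left(-2 - -2\right) = -1 + 4 \left(-2 + 2\right) = -1 + 4 \cdot 0 = -1 + 0 = -1$)
$\frac{-1 + 8}{l + 0} \left(-21\right) N = \frac{-1 + 8}{-1 + 0} \left(-21\right) \left(-1\right) = \frac{7}{-1} \left(-21\right) \left(-1\right) = 7 \left(-1\right) \left(-21\right) \left(-1\right) = \left(-7\right) \left(-21\right) \left(-1\right) = 147 \left(-1\right) = -147$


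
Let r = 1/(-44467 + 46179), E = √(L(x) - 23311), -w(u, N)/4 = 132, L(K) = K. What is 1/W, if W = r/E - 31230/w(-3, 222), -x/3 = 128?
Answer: 497035794208800/29398537600645621 + 207152*I*√23695/29398537600645621 ≈ 0.016907 + 1.0847e-9*I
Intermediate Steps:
x = -384 (x = -3*128 = -384)
w(u, N) = -528 (w(u, N) = -4*132 = -528)
E = I*√23695 (E = √(-384 - 23311) = √(-23695) = I*√23695 ≈ 153.93*I)
r = 1/1712 ≈ 0.00058411
W = 5205/88 - I*√23695/40565840 (W = 1/(1712*((I*√23695))) - 31230/(-528) = (-I*√23695/23695)/1712 - 31230*(-1/528) = -I*√23695/40565840 + 5205/88 = 5205/88 - I*√23695/40565840 ≈ 59.148 - 3.7946e-6*I)
1/W = 1/(5205/88 - I*√23695/40565840)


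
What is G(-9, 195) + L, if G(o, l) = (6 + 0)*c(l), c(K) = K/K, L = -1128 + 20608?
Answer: 19486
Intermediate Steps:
L = 19480
c(K) = 1
G(o, l) = 6 (G(o, l) = (6 + 0)*1 = 6*1 = 6)
G(-9, 195) + L = 6 + 19480 = 19486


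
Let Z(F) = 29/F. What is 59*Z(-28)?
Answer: -1711/28 ≈ -61.107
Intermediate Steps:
59*Z(-28) = 59*(29/(-28)) = 59*(29*(-1/28)) = 59*(-29/28) = -1711/28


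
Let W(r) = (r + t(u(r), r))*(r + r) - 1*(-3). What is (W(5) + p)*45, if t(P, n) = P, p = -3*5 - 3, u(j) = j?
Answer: 3825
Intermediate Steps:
p = -18 (p = -15 - 3 = -18)
W(r) = 3 + 4*r² (W(r) = (r + r)*(r + r) - 1*(-3) = (2*r)*(2*r) + 3 = 4*r² + 3 = 3 + 4*r²)
(W(5) + p)*45 = ((3 + 4*5²) - 18)*45 = ((3 + 4*25) - 18)*45 = ((3 + 100) - 18)*45 = (103 - 18)*45 = 85*45 = 3825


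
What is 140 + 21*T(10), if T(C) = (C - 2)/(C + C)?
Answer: 742/5 ≈ 148.40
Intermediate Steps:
T(C) = (-2 + C)/(2*C) (T(C) = (-2 + C)/((2*C)) = (-2 + C)*(1/(2*C)) = (-2 + C)/(2*C))
140 + 21*T(10) = 140 + 21*((1/2)*(-2 + 10)/10) = 140 + 21*((1/2)*(1/10)*8) = 140 + 21*(2/5) = 140 + 42/5 = 742/5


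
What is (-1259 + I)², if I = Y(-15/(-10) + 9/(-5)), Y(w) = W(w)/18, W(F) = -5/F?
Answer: 1153825024/729 ≈ 1.5828e+6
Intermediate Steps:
Y(w) = -5/(18*w) (Y(w) = -5/w/18 = -5/w*(1/18) = -5/(18*w))
I = 25/27 (I = -5/(18*(-15/(-10) + 9/(-5))) = -5/(18*(-15*(-⅒) + 9*(-⅕))) = -5/(18*(3/2 - 9/5)) = -5/(18*(-3/10)) = -5/18*(-10/3) = 25/27 ≈ 0.92593)
(-1259 + I)² = (-1259 + 25/27)² = (-33968/27)² = 1153825024/729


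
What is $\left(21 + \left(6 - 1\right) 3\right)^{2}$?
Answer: $1296$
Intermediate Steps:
$\left(21 + \left(6 - 1\right) 3\right)^{2} = \left(21 + 5 \cdot 3\right)^{2} = \left(21 + 15\right)^{2} = 36^{2} = 1296$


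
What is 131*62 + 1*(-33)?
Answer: 8089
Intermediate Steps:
131*62 + 1*(-33) = 8122 - 33 = 8089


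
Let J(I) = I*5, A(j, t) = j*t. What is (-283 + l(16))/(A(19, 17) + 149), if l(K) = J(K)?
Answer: -203/472 ≈ -0.43008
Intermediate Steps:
J(I) = 5*I
l(K) = 5*K
(-283 + l(16))/(A(19, 17) + 149) = (-283 + 5*16)/(19*17 + 149) = (-283 + 80)/(323 + 149) = -203/472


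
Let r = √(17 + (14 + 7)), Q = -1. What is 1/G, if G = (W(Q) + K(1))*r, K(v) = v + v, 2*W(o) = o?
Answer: √38/57 ≈ 0.10815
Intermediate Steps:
W(o) = o/2
K(v) = 2*v
r = √38 (r = √(17 + 21) = √38 ≈ 6.1644)
G = 3*√38/2 (G = ((½)*(-1) + 2*1)*√38 = (-½ + 2)*√38 = 3*√38/2 ≈ 9.2466)
1/G = 1/(3*√38/2) = √38/57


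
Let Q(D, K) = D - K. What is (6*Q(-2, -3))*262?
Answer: 1572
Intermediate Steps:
(6*Q(-2, -3))*262 = (6*(-2 - 1*(-3)))*262 = (6*(-2 + 3))*262 = (6*1)*262 = 6*262 = 1572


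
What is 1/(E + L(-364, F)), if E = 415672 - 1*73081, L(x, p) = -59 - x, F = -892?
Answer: 1/342896 ≈ 2.9163e-6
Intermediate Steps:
E = 342591 (E = 415672 - 73081 = 342591)
1/(E + L(-364, F)) = 1/(342591 + (-59 - 1*(-364))) = 1/(342591 + (-59 + 364)) = 1/(342591 + 305) = 1/342896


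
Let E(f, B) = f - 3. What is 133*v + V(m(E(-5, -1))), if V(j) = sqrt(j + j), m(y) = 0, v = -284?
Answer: -37772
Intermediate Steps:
E(f, B) = -3 + f
V(j) = sqrt(2)*sqrt(j) (V(j) = sqrt(2*j) = sqrt(2)*sqrt(j))
133*v + V(m(E(-5, -1))) = 133*(-284) + sqrt(2)*sqrt(0) = -37772 + sqrt(2)*0 = -37772 + 0 = -37772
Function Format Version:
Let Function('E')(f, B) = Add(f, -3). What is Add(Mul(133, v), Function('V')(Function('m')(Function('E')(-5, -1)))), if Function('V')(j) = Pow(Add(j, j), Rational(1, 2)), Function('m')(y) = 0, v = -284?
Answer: -37772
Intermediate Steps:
Function('E')(f, B) = Add(-3, f)
Function('V')(j) = Mul(Pow(2, Rational(1, 2)), Pow(j, Rational(1, 2))) (Function('V')(j) = Pow(Mul(2, j), Rational(1, 2)) = Mul(Pow(2, Rational(1, 2)), Pow(j, Rational(1, 2))))
Add(Mul(133, v), Function('V')(Function('m')(Function('E')(-5, -1)))) = Add(Mul(133, -284), Mul(Pow(2, Rational(1, 2)), Pow(0, Rational(1, 2)))) = Add(-37772, Mul(Pow(2, Rational(1, 2)), 0)) = Add(-37772, 0) = -37772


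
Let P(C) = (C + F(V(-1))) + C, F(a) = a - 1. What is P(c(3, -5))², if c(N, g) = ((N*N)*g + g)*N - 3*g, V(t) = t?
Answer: 73984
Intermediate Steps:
F(a) = -1 + a
c(N, g) = -3*g + N*(g + g*N²) (c(N, g) = (N²*g + g)*N - 3*g = (g*N² + g)*N - 3*g = (g + g*N²)*N - 3*g = N*(g + g*N²) - 3*g = -3*g + N*(g + g*N²))
P(C) = -2 + 2*C (P(C) = (C + (-1 - 1)) + C = (C - 2) + C = (-2 + C) + C = -2 + 2*C)
P(c(3, -5))² = (-2 + 2*(-5*(-3 + 3 + 3³)))² = (-2 + 2*(-5*(-3 + 3 + 27)))² = (-2 + 2*(-5*27))² = (-2 + 2*(-135))² = (-2 - 270)² = (-272)² = 73984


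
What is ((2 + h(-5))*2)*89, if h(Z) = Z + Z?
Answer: -1424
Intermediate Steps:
h(Z) = 2*Z
((2 + h(-5))*2)*89 = ((2 + 2*(-5))*2)*89 = ((2 - 10)*2)*89 = -8*2*89 = -16*89 = -1424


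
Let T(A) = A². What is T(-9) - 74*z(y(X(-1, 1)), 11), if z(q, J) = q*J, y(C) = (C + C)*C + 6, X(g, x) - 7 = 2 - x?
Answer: -108995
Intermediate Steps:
X(g, x) = 9 - x (X(g, x) = 7 + (2 - x) = 9 - x)
y(C) = 6 + 2*C² (y(C) = (2*C)*C + 6 = 2*C² + 6 = 6 + 2*C²)
z(q, J) = J*q
T(-9) - 74*z(y(X(-1, 1)), 11) = (-9)² - 814*(6 + 2*(9 - 1*1)²) = 81 - 814*(6 + 2*(9 - 1)²) = 81 - 814*(6 + 2*8²) = 81 - 814*(6 + 2*64) = 81 - 814*(6 + 128) = 81 - 814*134 = 81 - 74*1474 = 81 - 109076 = -108995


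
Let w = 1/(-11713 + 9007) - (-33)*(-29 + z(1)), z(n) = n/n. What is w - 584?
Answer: -4080649/2706 ≈ -1508.0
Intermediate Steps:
z(n) = 1
w = -2500345/2706 (w = 1/(-11713 + 9007) - (-33)*(-29 + 1) = 1/(-2706) - (-33)*(-28) = -1/2706 - 1*924 = -1/2706 - 924 = -2500345/2706 ≈ -924.00)
w - 584 = -2500345/2706 - 584 = -4080649/2706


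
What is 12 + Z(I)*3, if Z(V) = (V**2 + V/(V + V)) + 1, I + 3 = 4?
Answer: 39/2 ≈ 19.500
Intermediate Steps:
I = 1 (I = -3 + 4 = 1)
Z(V) = 3/2 + V**2 (Z(V) = (V**2 + V/((2*V))) + 1 = (V**2 + (1/(2*V))*V) + 1 = (V**2 + 1/2) + 1 = (1/2 + V**2) + 1 = 3/2 + V**2)
12 + Z(I)*3 = 12 + (3/2 + 1**2)*3 = 12 + (3/2 + 1)*3 = 12 + (5/2)*3 = 12 + 15/2 = 39/2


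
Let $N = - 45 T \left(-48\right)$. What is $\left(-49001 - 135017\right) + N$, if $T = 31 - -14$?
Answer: $-86818$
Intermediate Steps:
$T = 45$ ($T = 31 + 14 = 45$)
$N = 97200$ ($N = \left(-45\right) 45 \left(-48\right) = \left(-2025\right) \left(-48\right) = 97200$)
$\left(-49001 - 135017\right) + N = \left(-49001 - 135017\right) + 97200 = -184018 + 97200 = -86818$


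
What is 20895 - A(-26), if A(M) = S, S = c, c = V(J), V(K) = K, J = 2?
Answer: 20893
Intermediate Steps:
c = 2
S = 2
A(M) = 2
20895 - A(-26) = 20895 - 1*2 = 20895 - 2 = 20893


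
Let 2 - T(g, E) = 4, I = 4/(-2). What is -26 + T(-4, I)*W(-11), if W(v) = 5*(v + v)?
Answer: 194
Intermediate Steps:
I = -2 (I = 4*(-1/2) = -2)
W(v) = 10*v (W(v) = 5*(2*v) = 10*v)
T(g, E) = -2 (T(g, E) = 2 - 1*4 = 2 - 4 = -2)
-26 + T(-4, I)*W(-11) = -26 - 20*(-11) = -26 - 2*(-110) = -26 + 220 = 194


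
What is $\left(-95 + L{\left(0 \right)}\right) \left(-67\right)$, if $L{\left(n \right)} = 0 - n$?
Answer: $6365$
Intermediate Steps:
$L{\left(n \right)} = - n$
$\left(-95 + L{\left(0 \right)}\right) \left(-67\right) = \left(-95 - 0\right) \left(-67\right) = \left(-95 + 0\right) \left(-67\right) = \left(-95\right) \left(-67\right) = 6365$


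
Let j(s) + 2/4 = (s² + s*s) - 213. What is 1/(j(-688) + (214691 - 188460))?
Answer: 2/1945411 ≈ 1.0281e-6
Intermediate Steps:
j(s) = -427/2 + 2*s² (j(s) = -½ + ((s² + s*s) - 213) = -½ + ((s² + s²) - 213) = -½ + (2*s² - 213) = -½ + (-213 + 2*s²) = -427/2 + 2*s²)
1/(j(-688) + (214691 - 188460)) = 1/((-427/2 + 2*(-688)²) + (214691 - 188460)) = 1/((-427/2 + 2*473344) + 26231) = 1/((-427/2 + 946688) + 26231) = 1/(1892949/2 + 26231) = 1/(1945411/2) = 2/1945411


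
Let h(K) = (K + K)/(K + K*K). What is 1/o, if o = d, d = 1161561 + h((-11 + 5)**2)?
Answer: 37/42977759 ≈ 8.6091e-7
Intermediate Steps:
h(K) = 2*K/(K + K**2) (h(K) = (2*K)/(K + K**2) = 2*K/(K + K**2))
d = 42977759/37 (d = 1161561 + 2/(1 + (-11 + 5)**2) = 1161561 + 2/(1 + (-6)**2) = 1161561 + 2/(1 + 36) = 1161561 + 2/37 = 42977759/37 ≈ 1.1616e+6)
o = 42977759/37 ≈ 1.1616e+6
1/o = 1/(42977759/37) = 37/42977759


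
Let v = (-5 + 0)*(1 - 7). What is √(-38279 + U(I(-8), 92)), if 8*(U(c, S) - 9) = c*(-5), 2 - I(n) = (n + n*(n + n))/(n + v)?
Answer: I*√18521635/22 ≈ 195.62*I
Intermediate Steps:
v = 30 (v = -5*(-6) = 30)
I(n) = 2 - (n + 2*n²)/(30 + n) (I(n) = 2 - (n + n*(n + n))/(n + 30) = 2 - (n + n*(2*n))/(30 + n) = 2 - (n + 2*n²)/(30 + n))
U(c, S) = 9 - 5*c/8 (U(c, S) = 9 + (c*(-5))/8 = 9 + (-5*c)/8 = 9 - 5*c/8)
√(-38279 + U(I(-8), 92)) = √(-38279 + (9 - 5*(60 - 8 - 2*(-8)²)/(8*(30 - 8)))) = √(-38279 + (9 - 5*(60 - 8 - 2*64)/(8*22))) = √(-38279 + (9 - 5*(60 - 8 - 128)/176)) = √(-38279 + (9 - 5*(-76)/176)) = √(-38279 + (9 - 5/8*(-38/11))) = √(-38279 + (9 + 95/44)) = √(-38279 + 491/44) = √(-1683785/44) = I*√18521635/22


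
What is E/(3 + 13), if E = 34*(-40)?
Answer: -85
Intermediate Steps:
E = -1360
E/(3 + 13) = -1360/(3 + 13) = -1360/16 = (1/16)*(-1360) = -85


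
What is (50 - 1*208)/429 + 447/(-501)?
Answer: -90307/71643 ≈ -1.2605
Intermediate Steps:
(50 - 1*208)/429 + 447/(-501) = (50 - 208)*(1/429) + 447*(-1/501) = -158*1/429 - 149/167 = -158/429 - 149/167 = -90307/71643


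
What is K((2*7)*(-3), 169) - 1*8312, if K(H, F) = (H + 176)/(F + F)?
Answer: -1404661/169 ≈ -8311.6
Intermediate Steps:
K(H, F) = (176 + H)/(2*F) (K(H, F) = (176 + H)/((2*F)) = (176 + H)*(1/(2*F)) = (176 + H)/(2*F))
K((2*7)*(-3), 169) - 1*8312 = (½)*(176 + (2*7)*(-3))/169 - 1*8312 = (½)*(1/169)*(176 + 14*(-3)) - 8312 = (½)*(1/169)*(176 - 42) - 8312 = (½)*(1/169)*134 - 8312 = 67/169 - 8312 = -1404661/169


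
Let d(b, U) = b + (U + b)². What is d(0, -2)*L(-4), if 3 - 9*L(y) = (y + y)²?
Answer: -244/9 ≈ -27.111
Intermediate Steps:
L(y) = ⅓ - 4*y²/9 (L(y) = ⅓ - (y + y)²/9 = ⅓ - 4*y²/9)
d(0, -2)*L(-4) = (0 + (-2 + 0)²)*(⅓ - 4/9*(-4)²) = (0 + (-2)²)*(⅓ - 4/9*16) = (0 + 4)*(⅓ - 64/9) = 4*(-61/9) = -244/9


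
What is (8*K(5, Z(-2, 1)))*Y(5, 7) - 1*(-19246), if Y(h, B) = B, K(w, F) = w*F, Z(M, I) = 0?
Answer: 19246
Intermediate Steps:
K(w, F) = F*w
(8*K(5, Z(-2, 1)))*Y(5, 7) - 1*(-19246) = (8*(0*5))*7 - 1*(-19246) = (8*0)*7 + 19246 = 0*7 + 19246 = 0 + 19246 = 19246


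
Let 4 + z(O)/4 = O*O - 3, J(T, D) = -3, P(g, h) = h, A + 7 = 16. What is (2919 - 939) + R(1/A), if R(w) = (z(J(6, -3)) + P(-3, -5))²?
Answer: 1989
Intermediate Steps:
A = 9 (A = -7 + 16 = 9)
z(O) = -28 + 4*O² (z(O) = -16 + 4*(O*O - 3) = -16 + 4*(O² - 3) = -16 + 4*(-3 + O²) = -16 + (-12 + 4*O²) = -28 + 4*O²)
R(w) = 9 (R(w) = ((-28 + 4*(-3)²) - 5)² = ((-28 + 4*9) - 5)² = ((-28 + 36) - 5)² = (8 - 5)² = 3² = 9)
(2919 - 939) + R(1/A) = (2919 - 939) + 9 = 1980 + 9 = 1989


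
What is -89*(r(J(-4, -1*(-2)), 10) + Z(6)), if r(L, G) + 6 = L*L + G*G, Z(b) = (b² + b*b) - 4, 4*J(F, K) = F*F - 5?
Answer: -241457/16 ≈ -15091.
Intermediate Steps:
J(F, K) = -5/4 + F²/4 (J(F, K) = (F*F - 5)/4 = (F² - 5)/4 = (-5 + F²)/4 = -5/4 + F²/4)
Z(b) = -4 + 2*b² (Z(b) = (b² + b²) - 4 = 2*b² - 4 = -4 + 2*b²)
r(L, G) = -6 + G² + L² (r(L, G) = -6 + (L*L + G*G) = -6 + (L² + G²) = -6 + (G² + L²) = -6 + G² + L²)
-89*(r(J(-4, -1*(-2)), 10) + Z(6)) = -89*((-6 + 10² + (-5/4 + (¼)*(-4)²)²) + (-4 + 2*6²)) = -89*((-6 + 100 + (-5/4 + (¼)*16)²) + (-4 + 2*36)) = -89*((-6 + 100 + (-5/4 + 4)²) + (-4 + 72)) = -89*((-6 + 100 + (11/4)²) + 68) = -89*((-6 + 100 + 121/16) + 68) = -89*(1625/16 + 68) = -89*2713/16 = -241457/16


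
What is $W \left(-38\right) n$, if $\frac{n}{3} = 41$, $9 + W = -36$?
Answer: $210330$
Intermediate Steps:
$W = -45$ ($W = -9 - 36 = -45$)
$n = 123$ ($n = 3 \cdot 41 = 123$)
$W \left(-38\right) n = \left(-45\right) \left(-38\right) 123 = 1710 \cdot 123 = 210330$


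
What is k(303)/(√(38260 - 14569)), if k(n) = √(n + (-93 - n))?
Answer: I*√244807/7897 ≈ 0.062654*I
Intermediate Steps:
k(n) = I*√93 (k(n) = √(-93) = I*√93)
k(303)/(√(38260 - 14569)) = (I*√93)/(√(38260 - 14569)) = (I*√93)/(√23691) = (I*√93)*(√23691/23691) = I*√244807/7897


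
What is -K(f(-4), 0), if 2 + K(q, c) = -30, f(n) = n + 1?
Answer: 32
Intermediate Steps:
f(n) = 1 + n
K(q, c) = -32 (K(q, c) = -2 - 30 = -32)
-K(f(-4), 0) = -1*(-32) = 32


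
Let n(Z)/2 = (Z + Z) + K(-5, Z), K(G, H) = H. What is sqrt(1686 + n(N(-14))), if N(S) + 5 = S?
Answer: 2*sqrt(393) ≈ 39.648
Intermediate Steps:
N(S) = -5 + S
n(Z) = 6*Z (n(Z) = 2*((Z + Z) + Z) = 2*(2*Z + Z) = 2*(3*Z) = 6*Z)
sqrt(1686 + n(N(-14))) = sqrt(1686 + 6*(-5 - 14)) = sqrt(1686 + 6*(-19)) = sqrt(1686 - 114) = sqrt(1572) = 2*sqrt(393)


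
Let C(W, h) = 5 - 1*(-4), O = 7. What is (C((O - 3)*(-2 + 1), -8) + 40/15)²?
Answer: 1225/9 ≈ 136.11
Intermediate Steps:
C(W, h) = 9 (C(W, h) = 5 + 4 = 9)
(C((O - 3)*(-2 + 1), -8) + 40/15)² = (9 + 40/15)² = (9 + 40*(1/15))² = (9 + 8/3)² = (35/3)² = 1225/9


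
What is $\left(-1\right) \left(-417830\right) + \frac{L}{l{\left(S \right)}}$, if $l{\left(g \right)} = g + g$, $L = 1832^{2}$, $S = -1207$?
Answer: $\frac{502642698}{1207} \approx 4.1644 \cdot 10^{5}$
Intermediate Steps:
$L = 3356224$
$l{\left(g \right)} = 2 g$
$\left(-1\right) \left(-417830\right) + \frac{L}{l{\left(S \right)}} = \left(-1\right) \left(-417830\right) + \frac{3356224}{2 \left(-1207\right)} = 417830 + \frac{3356224}{-2414} = 417830 + 3356224 \left(- \frac{1}{2414}\right) = 417830 - \frac{1678112}{1207} = \frac{502642698}{1207}$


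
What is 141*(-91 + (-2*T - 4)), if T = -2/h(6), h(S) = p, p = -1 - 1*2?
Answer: -13583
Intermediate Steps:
p = -3 (p = -1 - 2 = -3)
h(S) = -3
T = ⅔ (T = -2/(-3) = -2*(-⅓) = ⅔ ≈ 0.66667)
141*(-91 + (-2*T - 4)) = 141*(-91 + (-2*⅔ - 4)) = 141*(-91 + (-4/3 - 4)) = 141*(-91 - 16/3) = 141*(-289/3) = -13583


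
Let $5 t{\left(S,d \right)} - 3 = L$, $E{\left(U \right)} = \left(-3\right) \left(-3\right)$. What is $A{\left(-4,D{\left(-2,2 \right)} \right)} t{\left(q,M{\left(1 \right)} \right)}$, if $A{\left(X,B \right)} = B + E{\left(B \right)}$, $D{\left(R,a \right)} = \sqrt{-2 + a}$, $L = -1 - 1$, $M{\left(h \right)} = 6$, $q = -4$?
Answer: $\frac{9}{5} \approx 1.8$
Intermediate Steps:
$E{\left(U \right)} = 9$
$L = -2$ ($L = -1 - 1 = -2$)
$t{\left(S,d \right)} = \frac{1}{5}$ ($t{\left(S,d \right)} = \frac{3}{5} + \frac{1}{5} \left(-2\right) = \frac{3}{5} - \frac{2}{5} = \frac{1}{5}$)
$A{\left(X,B \right)} = 9 + B$ ($A{\left(X,B \right)} = B + 9 = 9 + B$)
$A{\left(-4,D{\left(-2,2 \right)} \right)} t{\left(q,M{\left(1 \right)} \right)} = \left(9 + \sqrt{-2 + 2}\right) \frac{1}{5} = \left(9 + \sqrt{0}\right) \frac{1}{5} = \left(9 + 0\right) \frac{1}{5} = 9 \cdot \frac{1}{5} = \frac{9}{5}$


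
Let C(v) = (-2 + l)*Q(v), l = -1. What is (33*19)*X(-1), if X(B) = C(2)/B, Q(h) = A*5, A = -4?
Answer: -37620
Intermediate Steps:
Q(h) = -20 (Q(h) = -4*5 = -20)
C(v) = 60 (C(v) = (-2 - 1)*(-20) = -3*(-20) = 60)
X(B) = 60/B
(33*19)*X(-1) = (33*19)*(60/(-1)) = 627*(60*(-1)) = 627*(-60) = -37620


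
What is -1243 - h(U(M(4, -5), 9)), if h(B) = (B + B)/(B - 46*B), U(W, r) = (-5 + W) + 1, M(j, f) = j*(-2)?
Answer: -55933/45 ≈ -1243.0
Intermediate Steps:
M(j, f) = -2*j
U(W, r) = -4 + W
h(B) = -2/45 (h(B) = (2*B)/((-45*B)) = (2*B)*(-1/(45*B)) = -2/45)
-1243 - h(U(M(4, -5), 9)) = -1243 - 1*(-2/45) = -1243 + 2/45 = -55933/45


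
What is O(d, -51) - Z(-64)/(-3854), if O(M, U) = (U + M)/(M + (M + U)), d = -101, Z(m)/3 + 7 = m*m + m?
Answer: 3640783/975062 ≈ 3.7339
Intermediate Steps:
Z(m) = -21 + 3*m + 3*m² (Z(m) = -21 + 3*(m*m + m) = -21 + 3*(m² + m) = -21 + 3*(m + m²) = -21 + (3*m + 3*m²) = -21 + 3*m + 3*m²)
O(M, U) = (M + U)/(U + 2*M)
O(d, -51) - Z(-64)/(-3854) = (-101 - 51)/(-51 + 2*(-101)) - (-21 + 3*(-64) + 3*(-64)²)/(-3854) = -152/(-51 - 202) - (-21 - 192 + 3*4096)*(-1)/3854 = -152/(-253) - (-21 - 192 + 12288)*(-1)/3854 = -1/253*(-152) - 12075*(-1)/3854 = 152/253 - 1*(-12075/3854) = 152/253 + 12075/3854 = 3640783/975062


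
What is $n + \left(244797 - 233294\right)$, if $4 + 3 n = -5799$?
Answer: $\frac{28706}{3} \approx 9568.7$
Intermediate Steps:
$n = - \frac{5803}{3}$ ($n = - \frac{4}{3} + \frac{1}{3} \left(-5799\right) = - \frac{4}{3} - 1933 = - \frac{5803}{3} \approx -1934.3$)
$n + \left(244797 - 233294\right) = - \frac{5803}{3} + \left(244797 - 233294\right) = - \frac{5803}{3} + 11503 = \frac{28706}{3}$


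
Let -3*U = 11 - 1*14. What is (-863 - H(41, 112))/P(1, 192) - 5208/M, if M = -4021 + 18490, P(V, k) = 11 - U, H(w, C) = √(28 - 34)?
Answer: -597087/6890 - I*√6/10 ≈ -86.66 - 0.24495*I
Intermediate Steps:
H(w, C) = I*√6 (H(w, C) = √(-6) = I*√6)
U = 1 (U = -(11 - 1*14)/3 = -(11 - 14)/3 = -⅓*(-3) = 1)
P(V, k) = 10 (P(V, k) = 11 - 1*1 = 11 - 1 = 10)
M = 14469
(-863 - H(41, 112))/P(1, 192) - 5208/M = (-863 - I*√6)/10 - 5208/14469 = (-863 - I*√6)*(⅒) - 5208*1/14469 = (-863/10 - I*√6/10) - 248/689 = -597087/6890 - I*√6/10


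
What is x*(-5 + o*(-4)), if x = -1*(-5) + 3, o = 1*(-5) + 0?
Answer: 120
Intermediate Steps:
o = -5 (o = -5 + 0 = -5)
x = 8 (x = 5 + 3 = 8)
x*(-5 + o*(-4)) = 8*(-5 - 5*(-4)) = 8*(-5 + 20) = 8*15 = 120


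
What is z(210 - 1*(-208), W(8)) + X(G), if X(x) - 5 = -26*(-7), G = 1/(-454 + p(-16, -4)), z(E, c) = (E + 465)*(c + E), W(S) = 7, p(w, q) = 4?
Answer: 375462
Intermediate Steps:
z(E, c) = (465 + E)*(E + c)
G = -1/450 (G = 1/(-454 + 4) = 1/(-450) = -1/450 ≈ -0.0022222)
X(x) = 187 (X(x) = 5 - 26*(-7) = 5 + 182 = 187)
z(210 - 1*(-208), W(8)) + X(G) = ((210 - 1*(-208))**2 + 465*(210 - 1*(-208)) + 465*7 + (210 - 1*(-208))*7) + 187 = ((210 + 208)**2 + 465*(210 + 208) + 3255 + (210 + 208)*7) + 187 = (418**2 + 465*418 + 3255 + 418*7) + 187 = (174724 + 194370 + 3255 + 2926) + 187 = 375275 + 187 = 375462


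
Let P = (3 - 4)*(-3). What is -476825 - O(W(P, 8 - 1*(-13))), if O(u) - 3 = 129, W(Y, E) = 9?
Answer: -476957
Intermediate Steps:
P = 3 (P = -1*(-3) = 3)
O(u) = 132 (O(u) = 3 + 129 = 132)
-476825 - O(W(P, 8 - 1*(-13))) = -476825 - 1*132 = -476825 - 132 = -476957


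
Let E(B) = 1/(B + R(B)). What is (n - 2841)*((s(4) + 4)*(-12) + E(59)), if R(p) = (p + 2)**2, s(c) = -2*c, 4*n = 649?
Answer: -388828063/3024 ≈ -1.2858e+5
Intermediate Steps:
n = 649/4 (n = (1/4)*649 = 649/4 ≈ 162.25)
R(p) = (2 + p)**2
E(B) = 1/(B + (2 + B)**2)
(n - 2841)*((s(4) + 4)*(-12) + E(59)) = (649/4 - 2841)*((-2*4 + 4)*(-12) + 1/(59 + (2 + 59)**2)) = -10715*((-8 + 4)*(-12) + 1/(59 + 61**2))/4 = -10715*(-4*(-12) + 1/(59 + 3721))/4 = -10715*(48 + 1/3780)/4 = -10715/4*181441/3780 = -388828063/3024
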